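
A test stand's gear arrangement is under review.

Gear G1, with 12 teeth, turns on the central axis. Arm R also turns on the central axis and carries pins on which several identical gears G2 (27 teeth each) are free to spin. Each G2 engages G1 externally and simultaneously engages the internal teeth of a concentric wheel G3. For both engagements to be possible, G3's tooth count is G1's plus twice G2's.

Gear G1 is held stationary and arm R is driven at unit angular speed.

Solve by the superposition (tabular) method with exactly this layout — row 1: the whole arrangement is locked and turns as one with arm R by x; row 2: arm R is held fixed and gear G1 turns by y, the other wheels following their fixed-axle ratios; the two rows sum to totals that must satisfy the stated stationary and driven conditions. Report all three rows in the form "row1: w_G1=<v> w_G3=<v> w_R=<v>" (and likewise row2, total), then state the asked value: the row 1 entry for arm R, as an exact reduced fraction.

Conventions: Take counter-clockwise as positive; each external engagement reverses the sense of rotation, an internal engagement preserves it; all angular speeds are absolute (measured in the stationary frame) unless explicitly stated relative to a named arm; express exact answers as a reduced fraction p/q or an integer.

row1: w_G1=1 w_G3=1 w_R=1
row2: w_G1=-1 w_G3=2/11 w_R=0
total: w_G1=0 w_G3=13/11 w_R=1
asked value: 1

recognized (axles ride arm R): planetary set, 12/27/66 teeth
row 1: whole set turns with the arm by x
row 2: sun turns y, ring = −(12/66)·y, arm 0
boundary: total ω_sun = x + y = 0 and total ω_arm = x = 1  ⇒  y = -1, x = 1
row 2 ring = −(12/66)·(-1) = 2/11
totals (row 1 + row 2): sun 1 + (-1) = 0, ring 1 + 2/11 = 13/11, arm 1 + 0 = 1
asked cell (row1, arm) = 1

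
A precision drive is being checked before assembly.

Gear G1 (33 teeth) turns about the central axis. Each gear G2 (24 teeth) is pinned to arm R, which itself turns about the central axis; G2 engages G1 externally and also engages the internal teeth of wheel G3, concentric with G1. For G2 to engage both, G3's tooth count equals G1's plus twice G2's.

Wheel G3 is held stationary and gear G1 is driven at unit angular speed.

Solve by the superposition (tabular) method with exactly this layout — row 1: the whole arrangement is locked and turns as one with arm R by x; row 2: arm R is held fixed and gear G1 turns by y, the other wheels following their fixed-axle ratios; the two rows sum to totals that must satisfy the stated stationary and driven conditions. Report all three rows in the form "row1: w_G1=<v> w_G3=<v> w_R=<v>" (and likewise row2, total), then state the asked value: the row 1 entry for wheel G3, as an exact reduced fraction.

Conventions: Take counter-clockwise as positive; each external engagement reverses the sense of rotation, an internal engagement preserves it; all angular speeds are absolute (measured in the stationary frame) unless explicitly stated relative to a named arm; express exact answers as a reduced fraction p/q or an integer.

planetary set (33T centre, 24T on arm, 81T internal) — Willis relation
row 1 — lock + rotate with arm: ω_sun = ω_ring = ω_arm = x
row 2 — arm fixed, fixed-axis ratios: sun y, ring −(33/81)·y, arm 0
boundary: total ω_ring = x − (33/81)·y = 0 and total ω_sun = x + y = 1  ⇒  y = 27/38, x = 11/38
row 2 ring = −(33/81)·27/38 = -11/38
totals (row 1 + row 2): sun 11/38 + 27/38 = 1, ring 11/38 + (-11/38) = 0, arm 11/38 + 0 = 11/38
asked cell (row1, ring) = 11/38

row1: w_G1=11/38 w_G3=11/38 w_R=11/38
row2: w_G1=27/38 w_G3=-11/38 w_R=0
total: w_G1=1 w_G3=0 w_R=11/38
asked value: 11/38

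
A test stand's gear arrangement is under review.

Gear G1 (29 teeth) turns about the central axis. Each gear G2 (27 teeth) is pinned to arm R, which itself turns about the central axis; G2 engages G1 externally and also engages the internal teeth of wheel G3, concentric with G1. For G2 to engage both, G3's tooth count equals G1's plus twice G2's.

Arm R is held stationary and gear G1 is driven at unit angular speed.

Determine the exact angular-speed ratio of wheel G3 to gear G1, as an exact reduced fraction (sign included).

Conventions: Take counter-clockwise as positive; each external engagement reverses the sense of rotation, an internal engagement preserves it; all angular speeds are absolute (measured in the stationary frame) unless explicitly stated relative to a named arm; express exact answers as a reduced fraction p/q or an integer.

topology: planetary set — G1 29T / G2 27T / G3 83T, arm = carrier (Willis)
ring teeth: 29 + 2·27 = 83
29(ω_sun−ω_arm) = −83(ω_ring−ω_arm),  ω_arm = 0, ω_sun = 1
ω_ring = 0 − (29/83)(1−0) = -29/83
ω_out/ω_in = -29/83

-29/83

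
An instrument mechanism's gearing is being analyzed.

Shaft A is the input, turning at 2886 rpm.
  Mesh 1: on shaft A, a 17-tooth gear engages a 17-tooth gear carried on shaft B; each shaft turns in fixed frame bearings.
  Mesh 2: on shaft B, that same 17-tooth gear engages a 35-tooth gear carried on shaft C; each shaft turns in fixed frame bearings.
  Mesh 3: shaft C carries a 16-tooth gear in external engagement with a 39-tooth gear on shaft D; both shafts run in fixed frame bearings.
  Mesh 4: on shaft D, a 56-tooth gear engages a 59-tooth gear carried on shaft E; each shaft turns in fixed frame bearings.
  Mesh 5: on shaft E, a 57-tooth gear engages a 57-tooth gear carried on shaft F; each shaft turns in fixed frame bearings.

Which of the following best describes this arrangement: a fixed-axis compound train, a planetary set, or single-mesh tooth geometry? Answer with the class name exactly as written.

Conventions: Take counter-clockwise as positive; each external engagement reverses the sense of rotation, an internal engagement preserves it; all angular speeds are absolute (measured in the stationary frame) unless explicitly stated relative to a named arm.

topology: fixed-axis compound train — 5 meshes, A→F
classification: fixed-axis compound train

fixed-axis compound train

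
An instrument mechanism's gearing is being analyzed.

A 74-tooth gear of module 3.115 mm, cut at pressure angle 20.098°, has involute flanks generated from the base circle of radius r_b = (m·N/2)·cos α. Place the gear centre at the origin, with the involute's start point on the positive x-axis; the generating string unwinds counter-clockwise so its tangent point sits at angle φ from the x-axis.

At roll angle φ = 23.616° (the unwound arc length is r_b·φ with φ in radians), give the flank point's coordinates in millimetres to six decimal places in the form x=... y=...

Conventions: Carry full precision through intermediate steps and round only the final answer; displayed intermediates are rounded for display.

x=117.044019 y=2.483752

topology: single-mesh involute geometry — m = 3.115, N = 74
pitch radius r_p = m·N/2 = 3.115·74/2 = 115.255000
base radius r_b = r_p·cos α = 115.255000·cos 20.098° = 108.236691
roll angle φ = 23.616° = 0.41217696 rad
x = r_b·(cos φ + φ·sin φ) = 117.044019
y = r_b·(sin φ − φ·cos φ) = 2.483752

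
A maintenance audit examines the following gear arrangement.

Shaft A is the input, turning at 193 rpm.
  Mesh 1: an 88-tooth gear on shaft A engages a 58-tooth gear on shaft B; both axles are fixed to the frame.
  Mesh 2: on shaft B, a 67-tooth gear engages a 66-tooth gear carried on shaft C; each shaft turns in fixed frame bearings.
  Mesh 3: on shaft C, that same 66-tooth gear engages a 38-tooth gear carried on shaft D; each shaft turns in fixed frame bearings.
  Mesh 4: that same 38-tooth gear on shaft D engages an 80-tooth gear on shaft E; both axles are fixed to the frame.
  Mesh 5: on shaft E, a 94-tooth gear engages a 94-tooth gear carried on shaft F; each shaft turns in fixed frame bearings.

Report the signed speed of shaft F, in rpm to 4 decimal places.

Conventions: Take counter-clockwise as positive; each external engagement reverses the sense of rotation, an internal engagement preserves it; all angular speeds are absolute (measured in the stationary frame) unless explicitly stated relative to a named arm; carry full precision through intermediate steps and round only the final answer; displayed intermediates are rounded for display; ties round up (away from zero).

class = fixed-axis compound train [5 meshes; 5 ratios multiply, 5 sense flips]
mesh 1 [88T→58T]: ω = 193.0000×88/58 = 292.8276 rpm, sense flips to −
mesh 2 [67T→66T]: ω = 292.8276×67/66 = 297.2644 rpm, sense flips to +
mesh 3 [66T→38T]: ω = 297.2644×66/38 = 516.3013 rpm, sense flips to −
mesh 4 [38T→80T]: ω = 516.3013×38/80 = 245.2431 rpm, sense flips to +
mesh 5 [94T→94T]: ω = 245.2431×94/94 = 245.2431 rpm, sense flips to −
signed output speed = -245.2431 rpm

-245.2431 rpm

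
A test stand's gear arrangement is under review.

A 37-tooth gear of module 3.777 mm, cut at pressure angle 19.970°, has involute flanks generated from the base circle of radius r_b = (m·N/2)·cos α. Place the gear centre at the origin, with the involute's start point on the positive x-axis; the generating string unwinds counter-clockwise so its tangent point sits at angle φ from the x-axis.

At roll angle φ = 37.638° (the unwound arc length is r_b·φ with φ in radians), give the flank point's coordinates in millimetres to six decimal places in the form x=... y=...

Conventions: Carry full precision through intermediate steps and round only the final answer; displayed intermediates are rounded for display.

class = single-mesh tooth geometry [base-circle involute, m = 3.777, 37T]
pitch radius r_p = m·N/2 = 3.777·37/2 = 69.874500
base radius r_b = r_p·cos α = 69.874500·cos 19.970° = 65.673056
roll angle φ = 37.638° = 0.65690702 rad
x = r_b·(cos φ + φ·sin φ) = 78.350487
y = r_b·(sin φ − φ·cos φ) = 5.941823

x=78.350487 y=5.941823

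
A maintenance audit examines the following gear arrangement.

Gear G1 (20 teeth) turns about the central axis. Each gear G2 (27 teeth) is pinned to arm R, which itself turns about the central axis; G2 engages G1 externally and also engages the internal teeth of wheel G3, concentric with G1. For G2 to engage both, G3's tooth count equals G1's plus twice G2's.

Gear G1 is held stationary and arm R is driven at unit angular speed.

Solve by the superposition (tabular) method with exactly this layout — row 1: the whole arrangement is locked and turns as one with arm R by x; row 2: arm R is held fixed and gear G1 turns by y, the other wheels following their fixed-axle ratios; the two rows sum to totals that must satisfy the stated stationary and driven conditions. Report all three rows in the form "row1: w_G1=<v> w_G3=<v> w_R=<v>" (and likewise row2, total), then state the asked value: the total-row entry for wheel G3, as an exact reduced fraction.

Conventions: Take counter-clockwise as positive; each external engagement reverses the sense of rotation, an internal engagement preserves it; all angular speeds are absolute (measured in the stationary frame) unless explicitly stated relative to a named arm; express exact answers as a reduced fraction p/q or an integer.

recognized (axles ride arm R): planetary set, 20/27/74 teeth
row 1 — lock + rotate with arm: ω_sun = ω_ring = ω_arm = x
row 2 — arm fixed, fixed-axis ratios: sun y, ring −(20/74)·y, arm 0
boundary: total ω_sun = x + y = 0 and total ω_arm = x = 1  ⇒  y = -1, x = 1
row 2 ring = −(20/74)·(-1) = 10/37
totals (row 1 + row 2): sun 1 + (-1) = 0, ring 1 + 10/37 = 47/37, arm 1 + 0 = 1
asked cell (total, ring) = 47/37

row1: w_G1=1 w_G3=1 w_R=1
row2: w_G1=-1 w_G3=10/37 w_R=0
total: w_G1=0 w_G3=47/37 w_R=1
asked value: 47/37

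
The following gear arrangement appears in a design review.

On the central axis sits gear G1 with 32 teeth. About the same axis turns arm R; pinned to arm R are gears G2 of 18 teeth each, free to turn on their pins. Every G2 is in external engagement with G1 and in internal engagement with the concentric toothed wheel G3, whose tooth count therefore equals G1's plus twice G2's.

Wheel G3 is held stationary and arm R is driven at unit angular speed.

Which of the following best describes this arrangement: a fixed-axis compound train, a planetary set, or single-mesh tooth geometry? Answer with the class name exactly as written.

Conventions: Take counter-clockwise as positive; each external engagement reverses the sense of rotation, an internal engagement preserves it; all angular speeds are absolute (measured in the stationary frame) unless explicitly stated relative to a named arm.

planetary set

class = planetary set [G3 = 32+2·18 = 68; Willis about the carrier]
classification: planetary set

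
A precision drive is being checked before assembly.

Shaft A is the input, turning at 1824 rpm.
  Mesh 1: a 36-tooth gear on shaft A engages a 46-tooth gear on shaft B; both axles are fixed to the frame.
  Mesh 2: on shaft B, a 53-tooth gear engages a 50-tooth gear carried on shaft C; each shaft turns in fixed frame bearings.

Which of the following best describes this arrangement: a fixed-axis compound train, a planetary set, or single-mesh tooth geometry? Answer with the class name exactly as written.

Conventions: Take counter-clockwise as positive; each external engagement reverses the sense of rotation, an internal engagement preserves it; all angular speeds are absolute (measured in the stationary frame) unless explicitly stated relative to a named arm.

fixed-axis compound train

topology: fixed-axis compound train — 2 meshes, A→C
classification: fixed-axis compound train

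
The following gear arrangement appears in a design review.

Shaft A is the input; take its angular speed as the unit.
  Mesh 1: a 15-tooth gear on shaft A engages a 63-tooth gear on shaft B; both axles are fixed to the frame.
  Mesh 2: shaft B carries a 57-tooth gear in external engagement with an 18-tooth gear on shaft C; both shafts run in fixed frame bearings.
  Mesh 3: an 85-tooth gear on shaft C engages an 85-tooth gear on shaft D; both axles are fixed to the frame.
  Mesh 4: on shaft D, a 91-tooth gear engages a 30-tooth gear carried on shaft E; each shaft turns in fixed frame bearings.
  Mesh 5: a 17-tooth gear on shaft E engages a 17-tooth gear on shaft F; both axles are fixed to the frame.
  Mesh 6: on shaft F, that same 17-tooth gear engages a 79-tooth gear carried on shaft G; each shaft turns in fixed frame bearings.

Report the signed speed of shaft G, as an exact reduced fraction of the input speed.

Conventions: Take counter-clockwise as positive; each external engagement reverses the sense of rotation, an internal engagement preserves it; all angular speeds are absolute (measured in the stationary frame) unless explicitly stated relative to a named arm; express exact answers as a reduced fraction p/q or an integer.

4199/8532

6-mesh fixed-axis compound train (all bearings frame-fixed)
mesh 1 [15T→63T]: |ω|/ω_in = 1×15/63 = 5/21, sense flips to −
mesh 2 [57T→18T]: |ω|/ω_in = (5/21)×57/18 = 95/126, sense flips to +
mesh 3 [85T→85T]: |ω|/ω_in = (95/126)×85/85 = 95/126, sense flips to −
mesh 4 [91T→30T]: |ω|/ω_in = (95/126)×91/30 = 247/108, sense flips to +
mesh 5 [17T→17T]: |ω|/ω_in = (247/108)×17/17 = 247/108, sense flips to −
mesh 6 [17T→79T]: |ω|/ω_in = (247/108)×17/79 = 4199/8532, sense flips to +
signed output speed (× input speed) = 4199/8532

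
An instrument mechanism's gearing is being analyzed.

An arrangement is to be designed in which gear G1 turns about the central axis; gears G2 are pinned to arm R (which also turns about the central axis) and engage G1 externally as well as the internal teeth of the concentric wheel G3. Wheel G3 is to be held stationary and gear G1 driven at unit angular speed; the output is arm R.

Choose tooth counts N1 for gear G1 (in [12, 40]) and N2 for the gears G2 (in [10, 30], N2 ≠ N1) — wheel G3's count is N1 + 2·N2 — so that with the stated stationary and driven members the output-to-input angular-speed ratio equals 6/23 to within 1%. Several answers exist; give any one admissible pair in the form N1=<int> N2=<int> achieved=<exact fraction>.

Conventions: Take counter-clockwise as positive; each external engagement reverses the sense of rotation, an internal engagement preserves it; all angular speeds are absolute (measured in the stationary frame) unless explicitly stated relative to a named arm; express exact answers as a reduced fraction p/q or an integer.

design class (target 6/23): planetary set
Willis with ω_ring = 0: ω_arm/ω_sun = N1/(N1+N3); set equal to 6/23  ⇒  N3/N1 = 1/(6/23) − 1 = 17/6
N3 = N1 + 2·N2  ⇒  N2/N1 = (N3/N1 − 1)/2 = (17/6 − 1)/2 = 11/12
smallest multiple with N1 ≥ 12 and N2 ≥ 10: k = 1  ⇒  N1 = 1·12 = 12, N2 = 1·11 = 11 (N1 ≤ 40, N2 ≤ 30, N2 ≠ N1 ✓), N3 = 12 + 2·11 = 34
check: N1/(N1+N3) with N1 = 12, N3 = 34 gives 6/23; |achieved − target| = 0 ≤ 3/1150 ✓

N1=12 N2=11 achieved=6/23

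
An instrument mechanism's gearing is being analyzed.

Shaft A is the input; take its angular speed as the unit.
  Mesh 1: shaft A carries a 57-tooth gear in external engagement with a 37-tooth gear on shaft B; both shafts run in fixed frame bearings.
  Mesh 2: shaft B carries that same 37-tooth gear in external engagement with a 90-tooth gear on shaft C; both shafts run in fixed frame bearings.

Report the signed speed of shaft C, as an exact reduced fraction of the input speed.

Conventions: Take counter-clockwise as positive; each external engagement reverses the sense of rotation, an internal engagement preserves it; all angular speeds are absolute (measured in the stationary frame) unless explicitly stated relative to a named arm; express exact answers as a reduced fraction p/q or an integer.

2-mesh fixed-axis compound train (all bearings frame-fixed)
mesh 1 [57T→37T]: |ω|/ω_in = 1×57/37 = 57/37, sense flips to −
mesh 2 [37T→90T]: |ω|/ω_in = (57/37)×37/90 = 19/30, sense flips to +
signed output speed (× input speed) = 19/30

19/30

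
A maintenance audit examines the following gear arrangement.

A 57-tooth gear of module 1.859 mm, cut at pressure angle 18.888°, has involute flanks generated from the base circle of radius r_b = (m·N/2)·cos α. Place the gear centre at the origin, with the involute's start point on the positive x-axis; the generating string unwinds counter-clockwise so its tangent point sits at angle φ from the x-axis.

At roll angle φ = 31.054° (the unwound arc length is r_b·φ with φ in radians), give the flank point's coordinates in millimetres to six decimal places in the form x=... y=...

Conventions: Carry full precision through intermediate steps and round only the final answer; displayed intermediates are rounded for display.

x=56.959494 y=2.583077

class = single-mesh tooth geometry [base-circle involute, m = 1.859, 57T]
pitch radius r_p = m·N/2 = 1.859·57/2 = 52.981500
base radius r_b = r_p·cos α = 52.981500·cos 18.888° = 50.128615
roll angle φ = 31.054° = 0.54199455 rad
x = r_b·(cos φ + φ·sin φ) = 56.959494
y = r_b·(sin φ − φ·cos φ) = 2.583077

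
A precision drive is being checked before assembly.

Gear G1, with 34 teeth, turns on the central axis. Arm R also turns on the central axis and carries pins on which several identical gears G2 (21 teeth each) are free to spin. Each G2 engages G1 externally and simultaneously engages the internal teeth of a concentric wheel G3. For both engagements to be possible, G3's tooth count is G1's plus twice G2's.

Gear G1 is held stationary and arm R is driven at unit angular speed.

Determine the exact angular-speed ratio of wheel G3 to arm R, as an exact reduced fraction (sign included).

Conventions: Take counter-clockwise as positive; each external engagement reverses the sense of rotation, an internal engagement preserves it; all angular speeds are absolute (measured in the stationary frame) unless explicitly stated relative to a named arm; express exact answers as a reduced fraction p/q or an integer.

55/38

planetary set (34T centre, 21T on arm, 76T internal) — Willis relation
ring teeth: 34 + 2·21 = 76
34(ω_sun−ω_arm) = −76(ω_ring−ω_arm),  ω_sun = 0, ω_arm = 1
ω_ring = 1 − (34/76)(0−1) = 55/38
ω_out/ω_in = 55/38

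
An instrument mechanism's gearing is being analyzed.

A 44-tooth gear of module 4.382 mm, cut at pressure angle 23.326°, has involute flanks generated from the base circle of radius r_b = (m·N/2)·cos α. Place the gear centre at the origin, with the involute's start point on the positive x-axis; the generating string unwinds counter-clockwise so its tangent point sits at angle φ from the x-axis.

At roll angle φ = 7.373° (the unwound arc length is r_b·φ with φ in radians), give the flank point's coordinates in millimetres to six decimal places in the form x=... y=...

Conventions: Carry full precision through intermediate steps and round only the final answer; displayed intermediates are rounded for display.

x=89.254515 y=0.062775

recognized (one wheel, involute flank): single-mesh tooth geometry, m = 4.382, N = 44
pitch radius r_p = m·N/2 = 4.382·44/2 = 96.404000
base radius r_b = r_p·cos α = 96.404000·cos 23.326° = 88.524592
roll angle φ = 7.373° = 0.12868313 rad
x = r_b·(cos φ + φ·sin φ) = 89.254515
y = r_b·(sin φ − φ·cos φ) = 0.062775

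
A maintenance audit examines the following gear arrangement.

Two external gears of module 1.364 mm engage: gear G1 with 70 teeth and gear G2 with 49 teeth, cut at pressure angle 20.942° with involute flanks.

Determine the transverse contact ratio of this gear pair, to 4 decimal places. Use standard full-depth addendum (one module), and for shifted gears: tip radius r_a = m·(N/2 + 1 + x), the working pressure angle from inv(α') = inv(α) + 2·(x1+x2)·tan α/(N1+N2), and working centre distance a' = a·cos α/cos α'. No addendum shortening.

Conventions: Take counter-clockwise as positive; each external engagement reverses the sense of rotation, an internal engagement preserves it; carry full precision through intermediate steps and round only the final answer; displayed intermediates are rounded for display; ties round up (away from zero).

topology: single-mesh involute geometry — m = 1.364, 70T/49T pair
base radii: r_b1 = 44.586425, r_b2 = 31.210498
tip radii: r_a1 = 49.104000, r_a2 = 34.782000
no profile shift: α' = α, a' = a
action lengths: √(r_a1²−r_b1²) = 20.573125, √(r_a2²−r_b2²) = 15.352275
base pitch p_b = π·m·cos α = 4.002068
CR = (20.573125 + 15.352275 − 81.158000·sin 20.94200°)/4.002068 = 1.728528
contact ratio ≈ 1.7285

1.7285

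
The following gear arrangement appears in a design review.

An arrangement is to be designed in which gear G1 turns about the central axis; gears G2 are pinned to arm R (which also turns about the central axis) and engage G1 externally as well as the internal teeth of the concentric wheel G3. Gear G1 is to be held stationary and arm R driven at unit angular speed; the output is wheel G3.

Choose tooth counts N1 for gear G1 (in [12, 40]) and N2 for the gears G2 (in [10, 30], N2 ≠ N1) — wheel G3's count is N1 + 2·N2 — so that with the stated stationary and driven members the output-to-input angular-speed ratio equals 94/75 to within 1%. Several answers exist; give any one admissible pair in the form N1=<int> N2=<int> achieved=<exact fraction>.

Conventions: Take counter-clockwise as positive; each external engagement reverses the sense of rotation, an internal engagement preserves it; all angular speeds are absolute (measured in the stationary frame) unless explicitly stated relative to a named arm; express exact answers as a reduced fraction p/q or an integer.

topology: planetary set — design target 94/75, arm = carrier (Willis)
Willis with ω_sun = 0: ω_ring/ω_arm = (N1+N3)/N3; set equal to 94/75  ⇒  N3/N1 = 1/(94/75 − 1) = 75/19
N3 = N1 + 2·N2  ⇒  N2/N1 = (N3/N1 − 1)/2 = (75/19 − 1)/2 = 28/19
smallest multiple with N1 ≥ 12 and N2 ≥ 10: k = 1  ⇒  N1 = 1·19 = 19, N2 = 1·28 = 28 (N1 ≤ 40, N2 ≤ 30, N2 ≠ N1 ✓), N3 = 19 + 2·28 = 75
check: (N1+N3)/N3 with N1 = 19, N3 = 75 gives 94/75; |achieved − target| = 0 ≤ 47/3750 ✓

N1=19 N2=28 achieved=94/75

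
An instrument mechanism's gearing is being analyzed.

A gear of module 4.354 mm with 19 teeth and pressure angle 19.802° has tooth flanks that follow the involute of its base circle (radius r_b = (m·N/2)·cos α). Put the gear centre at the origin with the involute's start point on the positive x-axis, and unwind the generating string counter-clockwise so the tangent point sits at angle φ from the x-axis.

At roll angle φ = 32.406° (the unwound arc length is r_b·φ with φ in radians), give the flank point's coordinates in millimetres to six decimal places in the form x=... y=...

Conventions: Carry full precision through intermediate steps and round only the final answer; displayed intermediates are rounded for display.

topology: single-mesh involute geometry — m = 4.354, N = 19
pitch radius r_p = m·N/2 = 4.354·19/2 = 41.363000
base radius r_b = r_p·cos α = 41.363000·cos 19.802° = 38.917162
roll angle φ = 32.406° = 0.56559140 rad
x = r_b·(cos φ + φ·sin φ) = 44.652806
y = r_b·(sin φ − φ·cos φ) = 2.272853

x=44.652806 y=2.272853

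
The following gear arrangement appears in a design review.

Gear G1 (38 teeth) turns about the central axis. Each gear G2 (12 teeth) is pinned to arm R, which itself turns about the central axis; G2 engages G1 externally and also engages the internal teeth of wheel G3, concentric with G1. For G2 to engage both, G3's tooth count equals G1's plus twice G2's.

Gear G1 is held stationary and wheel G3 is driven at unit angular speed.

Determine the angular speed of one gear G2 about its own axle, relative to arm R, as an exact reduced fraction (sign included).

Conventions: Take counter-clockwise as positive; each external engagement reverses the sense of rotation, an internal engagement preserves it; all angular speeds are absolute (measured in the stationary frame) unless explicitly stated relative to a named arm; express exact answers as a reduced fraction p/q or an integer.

recognized (axles ride arm R): planetary set, 38/12/62 teeth
ring teeth: 38 + 2·12 = 62
38(ω_sun−ω_arm) = −62(ω_ring−ω_arm),  ω_sun = 0, ω_ring = 1
38(0−ω_arm) = −62(1−ω_arm)  ⇒  100·ω_arm = 62  ⇒  ω_arm = 31/50
sun–planet mesh: 38·(0−31/50) = −12·(ω_p−ω_arm)  ⇒  ω_p−ω_arm = 589/300
exact speed ratio = 589/300

589/300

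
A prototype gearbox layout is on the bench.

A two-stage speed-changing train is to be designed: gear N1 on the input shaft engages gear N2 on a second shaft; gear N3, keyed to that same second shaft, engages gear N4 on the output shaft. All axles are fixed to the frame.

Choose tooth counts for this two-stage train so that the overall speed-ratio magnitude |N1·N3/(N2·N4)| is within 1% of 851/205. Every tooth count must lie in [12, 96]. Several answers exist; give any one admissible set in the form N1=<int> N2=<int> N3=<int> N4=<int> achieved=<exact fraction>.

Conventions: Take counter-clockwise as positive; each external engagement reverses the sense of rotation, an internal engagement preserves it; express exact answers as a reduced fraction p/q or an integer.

N1=37 N2=15 N3=69 N4=41 achieved=851/205

class = fixed-axis compound train [2-stage, 851/205 wanted]
target = 851/205 in lowest terms: an exact hit needs N1·N3 = k·851 and N2·N4 = k·205 for one integer k, every count in [12, 96]; additionally prefer no 1:1 stage (N1 ≠ N2, N3 ≠ N4)
k = 1…2: no 1:1-free in-range split of k·851 and k·205 into factor pairs; take k = 3
k = 3: N1·N3 = 2553 = 37·69, N2·N4 = 615 = 15·41
achieved = 37·69/(15·41) = 851/205; |achieved − target| = 0 ≤ 851/20500 ✓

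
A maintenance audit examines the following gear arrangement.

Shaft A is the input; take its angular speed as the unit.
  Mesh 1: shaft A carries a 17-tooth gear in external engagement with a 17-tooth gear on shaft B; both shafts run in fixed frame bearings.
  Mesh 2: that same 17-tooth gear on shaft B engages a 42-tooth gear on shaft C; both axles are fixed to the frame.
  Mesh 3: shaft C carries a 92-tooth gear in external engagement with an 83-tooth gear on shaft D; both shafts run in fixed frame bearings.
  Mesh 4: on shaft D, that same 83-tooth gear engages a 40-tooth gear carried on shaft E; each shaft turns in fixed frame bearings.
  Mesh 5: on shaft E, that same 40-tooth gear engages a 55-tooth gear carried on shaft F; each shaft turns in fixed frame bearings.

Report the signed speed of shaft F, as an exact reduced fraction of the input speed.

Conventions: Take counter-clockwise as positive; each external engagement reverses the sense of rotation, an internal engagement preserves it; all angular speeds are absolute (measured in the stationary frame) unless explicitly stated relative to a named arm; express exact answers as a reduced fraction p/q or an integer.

5-mesh fixed-axis compound train (all bearings frame-fixed)
mesh 1 [17T→17T]: |ω|/ω_in = 1×17/17 = 1, sense flips to −
mesh 2 [17T→42T]: |ω|/ω_in = 1×17/42 = 17/42, sense flips to +
mesh 3 [92T→83T]: |ω|/ω_in = (17/42)×92/83 = 782/1743, sense flips to −
mesh 4 [83T→40T]: |ω|/ω_in = (782/1743)×83/40 = 391/420, sense flips to +
mesh 5 [40T→55T]: |ω|/ω_in = (391/420)×40/55 = 782/1155, sense flips to −
signed output speed (× input speed) = -782/1155

-782/1155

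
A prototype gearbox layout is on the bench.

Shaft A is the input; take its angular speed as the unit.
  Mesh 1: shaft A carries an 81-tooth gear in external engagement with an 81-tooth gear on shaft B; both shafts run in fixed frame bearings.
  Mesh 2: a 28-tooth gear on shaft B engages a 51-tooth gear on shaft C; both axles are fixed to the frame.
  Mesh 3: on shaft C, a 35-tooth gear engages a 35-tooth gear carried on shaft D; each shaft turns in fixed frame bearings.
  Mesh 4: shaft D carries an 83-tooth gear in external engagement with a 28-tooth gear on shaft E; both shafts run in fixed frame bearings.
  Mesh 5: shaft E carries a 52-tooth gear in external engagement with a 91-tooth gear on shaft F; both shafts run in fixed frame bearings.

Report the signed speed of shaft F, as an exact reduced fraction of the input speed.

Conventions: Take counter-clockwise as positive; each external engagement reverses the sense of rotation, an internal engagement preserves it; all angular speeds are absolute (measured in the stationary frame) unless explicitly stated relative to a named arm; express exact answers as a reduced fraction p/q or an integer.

-332/357

5-mesh fixed-axis compound train (all bearings frame-fixed)
mesh 1 [81T→81T]: |ω|/ω_in = 1×81/81 = 1, sense flips to −
mesh 2 [28T→51T]: |ω|/ω_in = 1×28/51 = 28/51, sense flips to +
mesh 3 [35T→35T]: |ω|/ω_in = (28/51)×35/35 = 28/51, sense flips to −
mesh 4 [83T→28T]: |ω|/ω_in = (28/51)×83/28 = 83/51, sense flips to +
mesh 5 [52T→91T]: |ω|/ω_in = (83/51)×52/91 = 332/357, sense flips to −
signed output speed (× input speed) = -332/357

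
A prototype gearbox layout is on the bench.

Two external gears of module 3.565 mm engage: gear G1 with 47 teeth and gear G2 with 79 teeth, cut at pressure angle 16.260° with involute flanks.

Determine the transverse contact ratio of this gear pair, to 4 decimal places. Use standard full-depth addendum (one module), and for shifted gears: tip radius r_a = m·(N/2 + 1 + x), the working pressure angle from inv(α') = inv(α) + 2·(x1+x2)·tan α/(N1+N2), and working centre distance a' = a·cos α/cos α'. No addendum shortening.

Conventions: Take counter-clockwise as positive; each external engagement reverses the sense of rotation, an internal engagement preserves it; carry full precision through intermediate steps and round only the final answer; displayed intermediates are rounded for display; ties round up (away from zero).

topology: single-mesh involute geometry — m = 3.565, 47T/79T pair
base radii: r_b1 = 80.426484, r_b2 = 135.184941
tip radii: r_a1 = 87.342500, r_a2 = 144.382500
no profile shift: α' = α, a' = a
action lengths: √(r_a1²−r_b1²) = 34.063074, √(r_a2²−r_b2²) = 50.708363
base pitch p_b = π·m·cos α = 10.751798
CR = (34.063074 + 50.708363 − 224.595000·sin 16.26000°)/10.751798 = 2.035530
contact ratio ≈ 2.0355

2.0355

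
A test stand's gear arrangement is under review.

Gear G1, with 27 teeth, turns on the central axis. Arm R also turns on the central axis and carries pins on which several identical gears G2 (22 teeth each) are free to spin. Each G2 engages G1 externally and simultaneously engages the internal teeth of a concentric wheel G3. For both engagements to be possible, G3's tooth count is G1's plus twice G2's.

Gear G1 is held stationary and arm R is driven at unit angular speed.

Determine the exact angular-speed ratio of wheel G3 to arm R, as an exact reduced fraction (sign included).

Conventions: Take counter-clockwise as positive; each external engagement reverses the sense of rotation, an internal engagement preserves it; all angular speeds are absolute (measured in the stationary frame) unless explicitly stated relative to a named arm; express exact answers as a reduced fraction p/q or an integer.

98/71

recognized (axles ride arm R): planetary set, 27/22/71 teeth
ring teeth: 27 + 2·22 = 71
27(ω_sun−ω_arm) = −71(ω_ring−ω_arm),  ω_sun = 0, ω_arm = 1
ω_ring = 1 − (27/71)(0−1) = 98/71
ω_out/ω_in = 98/71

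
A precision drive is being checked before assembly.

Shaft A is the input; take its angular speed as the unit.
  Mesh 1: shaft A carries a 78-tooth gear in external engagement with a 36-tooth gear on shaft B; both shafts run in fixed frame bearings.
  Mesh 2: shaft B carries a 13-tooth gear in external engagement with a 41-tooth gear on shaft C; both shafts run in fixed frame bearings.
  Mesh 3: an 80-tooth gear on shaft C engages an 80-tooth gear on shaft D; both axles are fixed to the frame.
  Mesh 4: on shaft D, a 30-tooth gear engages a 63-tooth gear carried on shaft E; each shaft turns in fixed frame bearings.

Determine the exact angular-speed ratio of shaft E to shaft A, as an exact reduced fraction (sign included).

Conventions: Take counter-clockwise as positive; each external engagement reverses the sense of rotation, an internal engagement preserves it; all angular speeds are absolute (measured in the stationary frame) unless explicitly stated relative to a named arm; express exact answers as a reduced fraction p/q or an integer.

class = fixed-axis compound train [4 meshes; 4 ratios multiply, 4 sense flips]
mesh 1 [78T→36T]: running ratio 13/6, sense −
mesh 2 [13T→41T]: running ratio 169/246, sense +
mesh 3 [80T→80T]: running ratio 169/246, sense −
mesh 4 [30T→63T]: running ratio 845/2583, sense +
ω_out/ω_in = 845/2583

845/2583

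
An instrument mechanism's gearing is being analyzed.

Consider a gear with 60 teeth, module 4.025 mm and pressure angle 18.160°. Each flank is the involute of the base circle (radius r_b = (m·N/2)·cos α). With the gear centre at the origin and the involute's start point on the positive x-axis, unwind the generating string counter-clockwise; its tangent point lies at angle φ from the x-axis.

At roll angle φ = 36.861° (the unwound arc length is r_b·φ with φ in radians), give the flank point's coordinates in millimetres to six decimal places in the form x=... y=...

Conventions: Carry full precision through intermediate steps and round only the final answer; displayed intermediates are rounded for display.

x=136.078594 y=9.768479

recognized (one wheel, involute flank): single-mesh tooth geometry, m = 4.025, N = 60
pitch radius r_p = m·N/2 = 4.025·60/2 = 120.750000
base radius r_b = r_p·cos α = 120.750000·cos 18.160° = 114.735427
roll angle φ = 36.861° = 0.64334582 rad
x = r_b·(cos φ + φ·sin φ) = 136.078594
y = r_b·(sin φ − φ·cos φ) = 9.768479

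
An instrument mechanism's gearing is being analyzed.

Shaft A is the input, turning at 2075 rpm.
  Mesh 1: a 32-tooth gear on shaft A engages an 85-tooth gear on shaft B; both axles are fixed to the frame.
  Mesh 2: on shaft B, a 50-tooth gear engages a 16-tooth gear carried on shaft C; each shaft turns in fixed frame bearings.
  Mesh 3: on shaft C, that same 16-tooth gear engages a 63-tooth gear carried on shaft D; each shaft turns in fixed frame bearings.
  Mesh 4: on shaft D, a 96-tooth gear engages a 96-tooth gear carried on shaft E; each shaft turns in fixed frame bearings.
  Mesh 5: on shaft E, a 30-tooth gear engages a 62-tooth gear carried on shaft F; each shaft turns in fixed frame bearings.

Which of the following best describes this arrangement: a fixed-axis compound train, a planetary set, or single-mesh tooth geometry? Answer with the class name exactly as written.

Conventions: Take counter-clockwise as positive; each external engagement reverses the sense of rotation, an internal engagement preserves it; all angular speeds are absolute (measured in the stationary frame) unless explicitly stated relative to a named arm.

recognized (6 fixed axles, 5 meshes): fixed-axis compound train
classification: fixed-axis compound train

fixed-axis compound train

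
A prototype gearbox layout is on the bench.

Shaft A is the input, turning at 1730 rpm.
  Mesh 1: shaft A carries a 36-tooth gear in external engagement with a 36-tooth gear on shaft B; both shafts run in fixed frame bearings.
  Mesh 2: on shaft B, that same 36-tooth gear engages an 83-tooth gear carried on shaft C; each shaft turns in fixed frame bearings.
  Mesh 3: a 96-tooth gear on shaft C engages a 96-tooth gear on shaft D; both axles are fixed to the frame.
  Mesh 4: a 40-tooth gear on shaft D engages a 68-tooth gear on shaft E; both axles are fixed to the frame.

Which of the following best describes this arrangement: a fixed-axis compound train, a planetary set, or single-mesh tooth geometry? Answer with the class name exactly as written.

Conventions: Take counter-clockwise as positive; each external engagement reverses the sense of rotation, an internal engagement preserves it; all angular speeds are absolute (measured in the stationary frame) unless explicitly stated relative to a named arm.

fixed-axis compound train

class = fixed-axis compound train [4 meshes; 4 ratios multiply, 4 sense flips]
classification: fixed-axis compound train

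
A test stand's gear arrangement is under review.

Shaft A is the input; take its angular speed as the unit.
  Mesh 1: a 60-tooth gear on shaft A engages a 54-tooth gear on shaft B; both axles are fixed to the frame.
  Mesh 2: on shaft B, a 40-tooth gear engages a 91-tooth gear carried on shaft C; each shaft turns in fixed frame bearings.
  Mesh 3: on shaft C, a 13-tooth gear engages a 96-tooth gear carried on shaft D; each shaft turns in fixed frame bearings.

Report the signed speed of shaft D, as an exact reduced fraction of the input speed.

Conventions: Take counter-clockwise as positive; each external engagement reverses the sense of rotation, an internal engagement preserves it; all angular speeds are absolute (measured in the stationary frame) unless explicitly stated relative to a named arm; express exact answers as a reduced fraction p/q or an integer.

3-mesh fixed-axis compound train (all bearings frame-fixed)
mesh 1 [60T→54T]: |ω|/ω_in = 1×60/54 = 10/9, sense flips to −
mesh 2 [40T→91T]: |ω|/ω_in = (10/9)×40/91 = 400/819, sense flips to +
mesh 3 [13T→96T]: |ω|/ω_in = (400/819)×13/96 = 25/378, sense flips to −
signed output speed (× input speed) = -25/378

-25/378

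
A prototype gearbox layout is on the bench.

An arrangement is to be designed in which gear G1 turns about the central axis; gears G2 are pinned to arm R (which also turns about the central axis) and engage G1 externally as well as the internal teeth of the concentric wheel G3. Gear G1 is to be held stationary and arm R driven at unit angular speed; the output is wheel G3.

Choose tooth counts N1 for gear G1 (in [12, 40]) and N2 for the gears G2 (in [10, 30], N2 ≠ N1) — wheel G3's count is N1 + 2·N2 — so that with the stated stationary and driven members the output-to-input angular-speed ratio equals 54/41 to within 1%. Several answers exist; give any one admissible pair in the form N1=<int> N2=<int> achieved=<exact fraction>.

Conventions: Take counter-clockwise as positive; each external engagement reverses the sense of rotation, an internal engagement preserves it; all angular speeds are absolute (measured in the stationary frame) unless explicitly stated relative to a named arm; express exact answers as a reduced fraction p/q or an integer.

class = planetary set [ratio 54/41 wanted; Willis about the carrier]
Willis with ω_sun = 0: ω_ring/ω_arm = (N1+N3)/N3; set equal to 54/41  ⇒  N3/N1 = 1/(54/41 − 1) = 41/13
N3 = N1 + 2·N2  ⇒  N2/N1 = (N3/N1 − 1)/2 = (41/13 − 1)/2 = 14/13
smallest multiple with N1 ≥ 12 and N2 ≥ 10: k = 1  ⇒  N1 = 1·13 = 13, N2 = 1·14 = 14 (N1 ≤ 40, N2 ≤ 30, N2 ≠ N1 ✓), N3 = 13 + 2·14 = 41
check: (N1+N3)/N3 with N1 = 13, N3 = 41 gives 54/41; |achieved − target| = 0 ≤ 27/2050 ✓

N1=13 N2=14 achieved=54/41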